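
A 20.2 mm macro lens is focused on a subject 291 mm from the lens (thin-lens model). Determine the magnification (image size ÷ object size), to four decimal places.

0.0746×

Thin lens: 1/f = 1/dₒ + 1/dᵢ → 1/dᵢ = 1/20.2 − 1/291 = 0.0460685 mm⁻¹, so dᵢ ≈ 21.7068 mm.
Magnification m = dᵢ/dₒ = 21.7068/291 ≈ 0.07459.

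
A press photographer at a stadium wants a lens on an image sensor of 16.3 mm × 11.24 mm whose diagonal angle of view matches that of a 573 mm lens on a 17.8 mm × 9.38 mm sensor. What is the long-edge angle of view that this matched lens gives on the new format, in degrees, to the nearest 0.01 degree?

1.66°

Sensor diagonal = √(17.8² + 9.38²) = √404.8244 ≈ 20.1202 mm.
Sensor diagonal = √(16.3² + 11.24²) = √392.0276 ≈ 19.7997 mm.
Equal diagonal AOV ⇒ f₂ = f₁ · 19.7997/20.1202 = 573 × 0.98407 ≈ 563.8708 mm.
Long-edge AOV on the new format = 2·arctan(16.3 / (2 × 563.8708)) = 2·arctan(0.01445) ≈ 1.6562°.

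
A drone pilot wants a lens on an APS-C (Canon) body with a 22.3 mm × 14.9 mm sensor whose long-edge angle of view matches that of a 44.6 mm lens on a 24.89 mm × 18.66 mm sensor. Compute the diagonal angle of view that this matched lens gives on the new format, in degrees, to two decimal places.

Equal long-edge AOV ⇒ f₂ = f₁ · 22.3/24.89 = 44.6 × 0.89594 ≈ 39.9590 mm.
Sensor diagonal = √(22.3² + 14.9²) = √719.3000 ≈ 26.8198 mm.
Diagonal AOV on the new format = 2·arctan(26.8198 / (2 × 39.9590)) = 2·arctan(0.33559) ≈ 37.1026°.

37.10°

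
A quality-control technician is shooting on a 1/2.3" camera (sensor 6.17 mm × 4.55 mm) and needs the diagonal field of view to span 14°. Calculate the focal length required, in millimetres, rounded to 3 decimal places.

31.218 mm

Sensor diagonal = √(6.17² + 4.55²) = √58.7714 ≈ 7.6663 mm.
From α = 2·arctan(d/2f) we get f = d / (2·tan(α/2)).
With d = 7.6663 mm and α/2 = 7°, tan(α/2) ≈ 0.12278, so f ≈ 7.6663 / 0.24557 ≈ 31.2183 mm.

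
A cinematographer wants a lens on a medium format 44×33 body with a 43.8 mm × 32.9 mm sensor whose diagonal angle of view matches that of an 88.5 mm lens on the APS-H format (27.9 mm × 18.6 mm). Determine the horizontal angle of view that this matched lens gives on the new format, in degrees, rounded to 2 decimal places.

Sensor diagonal = √(27.9² + 18.6²) = √1124.3700 ≈ 33.5316 mm.
Sensor diagonal = √(43.8² + 32.9²) = √3000.8500 ≈ 54.7800 mm.
Equal diagonal AOV ⇒ f₂ = f₁ · 54.7800/33.5316 = 88.5 × 1.63368 ≈ 144.5809 mm.
Horizontal AOV on the new format = 2·arctan(43.8 / (2 × 144.5809)) = 2·arctan(0.15147) ≈ 17.2265°.

17.23°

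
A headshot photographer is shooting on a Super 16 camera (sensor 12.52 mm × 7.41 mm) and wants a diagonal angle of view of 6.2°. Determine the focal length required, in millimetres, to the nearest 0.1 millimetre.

134.3 mm

Sensor diagonal = √(12.52² + 7.41²) = √211.6585 ≈ 14.5485 mm.
From α = 2·arctan(d/2f) we get f = d / (2·tan(α/2)).
With d = 14.5485 mm and α/2 = 3.1°, tan(α/2) ≈ 0.05416, so f ≈ 14.5485 / 0.10832 ≈ 134.3151 mm.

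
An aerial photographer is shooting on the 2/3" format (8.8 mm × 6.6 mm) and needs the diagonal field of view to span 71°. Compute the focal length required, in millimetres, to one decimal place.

Sensor diagonal = √(8.8² + 6.6²) = √121.0000 ≈ 11.0000 mm.
From α = 2·arctan(d/2f) we get f = d / (2·tan(α/2)).
With d = 11.0000 mm and α/2 = 35.5°, tan(α/2) ≈ 0.71329, so f ≈ 11.0000 / 1.42659 ≈ 7.7107 mm.

7.7 mm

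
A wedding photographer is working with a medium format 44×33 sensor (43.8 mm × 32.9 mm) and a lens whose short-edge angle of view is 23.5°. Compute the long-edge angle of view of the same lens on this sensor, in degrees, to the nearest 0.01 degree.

From the short-edge AOV: f = 32.9 / (2·tan(11.75°)) = 32.9 / 0.41600 ≈ 79.0864 mm.
Long-edge AOV = 2·arctan(43.8 / (2 × 79.0864)) = 2·arctan(0.27691) ≈ 30.9561°.

30.96°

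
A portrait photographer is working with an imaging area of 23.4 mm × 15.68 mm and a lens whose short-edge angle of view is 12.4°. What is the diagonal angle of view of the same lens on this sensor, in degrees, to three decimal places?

22.085°

From the short-edge AOV: f = 15.68 / (2·tan(6.2°)) = 15.68 / 0.21727 ≈ 72.1684 mm.
Sensor diagonal = √(23.4² + 15.68²) = √793.4224 ≈ 28.1678 mm.
Diagonal AOV = 2·arctan(28.1678 / (2 × 72.1684)) = 2·arctan(0.19515) ≈ 22.0853°.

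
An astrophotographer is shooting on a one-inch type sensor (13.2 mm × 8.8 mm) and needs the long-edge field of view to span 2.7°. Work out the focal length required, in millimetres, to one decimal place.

280.1 mm

From α = 2·arctan(w/2f) we get f = w / (2·tan(α/2)).
With w = 13.2 mm and α/2 = 1.35°, tan(α/2) ≈ 0.02357, so f ≈ 13.2 / 0.04713 ≈ 280.0609 mm.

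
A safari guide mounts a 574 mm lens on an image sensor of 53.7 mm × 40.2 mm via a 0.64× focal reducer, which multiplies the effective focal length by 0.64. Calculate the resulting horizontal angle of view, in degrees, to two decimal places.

Effective focal length f = 574 × 0.64 = 367.36 mm.
α = 2·arctan(53.7 / (2 × 367.36)) = 2·arctan(0.07309) ≈ 8.3605°.

8.36°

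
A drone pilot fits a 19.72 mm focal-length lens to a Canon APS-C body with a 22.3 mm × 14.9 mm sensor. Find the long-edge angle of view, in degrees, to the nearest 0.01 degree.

58.97°

Angle of view α = 2·arctan(w/2f) with w = 22.3 mm and f = 19.72 mm.
w/2f = 0.56542; arctan(0.56542) ≈ 29.4845°, so α ≈ 58.9690°.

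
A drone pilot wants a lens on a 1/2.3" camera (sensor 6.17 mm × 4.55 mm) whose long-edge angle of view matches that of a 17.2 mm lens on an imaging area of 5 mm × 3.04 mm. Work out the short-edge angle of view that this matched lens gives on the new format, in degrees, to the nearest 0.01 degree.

Equal long-edge AOV ⇒ f₂ = f₁ · 6.17/5 = 17.2 × 1.23400 ≈ 21.2248 mm.
Short-edge AOV on the new format = 2·arctan(4.55 / (2 × 21.2248)) = 2·arctan(0.10719) ≈ 12.2359°.

12.24°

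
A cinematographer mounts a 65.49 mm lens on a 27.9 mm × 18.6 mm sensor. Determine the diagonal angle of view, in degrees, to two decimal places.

28.72°

Sensor diagonal = √(27.9² + 18.6²) = √1124.3700 ≈ 33.5316 mm.
Angle of view α = 2·arctan(d/2f) with d = 33.5316 mm and f = 65.49 mm.
d/2f = 0.25601; arctan(0.25601) ≈ 14.3596°, so α ≈ 28.7193°.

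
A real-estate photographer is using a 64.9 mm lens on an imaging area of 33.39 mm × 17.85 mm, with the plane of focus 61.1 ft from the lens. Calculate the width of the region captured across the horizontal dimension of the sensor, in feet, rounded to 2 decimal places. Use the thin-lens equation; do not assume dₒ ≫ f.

dₒ: 61.1 ft × 304.8 mm/ft = 18623.28 mm.
Similar triangles through the lens centre give W/dₒ = w/dᵢ; with 1/f = 1/dₒ + 1/dᵢ this gives W = w·(dₒ − f)/f.
W = 33.39 mm × (18623.3 − 64.9) / 64.9 = 33.39 × 285.9535 ≈ 9547.986 mm = 9547.986/304.8 ft = 31.3254 ft.

31.33 ft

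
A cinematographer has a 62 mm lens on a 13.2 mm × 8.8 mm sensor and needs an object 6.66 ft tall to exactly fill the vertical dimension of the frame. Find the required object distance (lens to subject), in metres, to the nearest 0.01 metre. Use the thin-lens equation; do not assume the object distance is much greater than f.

W: 6.66 ft × 304.8 mm/ft = 2029.97 mm.
Magnification m = h/W = dᵢ/dₒ; combined with 1/f = 1/dₒ + 1/dᵢ this gives dₒ = f·(1 + W/h).
dₒ = 62 mm × (1 + 2029.97/8.8) = 62 × 231.6782 ≈ 14364.047 mm = 14.364 m.

14.36 m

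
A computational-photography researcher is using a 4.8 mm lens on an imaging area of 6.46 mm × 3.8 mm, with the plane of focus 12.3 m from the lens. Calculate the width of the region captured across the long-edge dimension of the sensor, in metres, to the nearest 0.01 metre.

16.55 m

dₒ: 12.3 m = 12300 mm.
Similar triangles through the lens centre give W/dₒ = w/dᵢ; with 1/f = 1/dₒ + 1/dᵢ this gives W = w·(dₒ − f)/f.
W = 6.46 mm × (12300 − 4.8) / 4.8 = 6.46 × 2561.5000 ≈ 16547.290 mm = 16.5473 m.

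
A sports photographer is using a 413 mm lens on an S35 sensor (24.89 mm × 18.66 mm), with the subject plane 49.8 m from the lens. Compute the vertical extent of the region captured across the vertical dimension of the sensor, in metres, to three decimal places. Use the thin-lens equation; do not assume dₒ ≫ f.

dₒ: 49.8 m = 49800 mm.
Similar triangles through the lens centre give W/dₒ = h/dᵢ; with 1/f = 1/dₒ + 1/dᵢ this gives W = h·(dₒ − f)/f.
W = 18.66 mm × (49800 − 413) / 413 = 18.66 × 119.5811 ≈ 2231.384 mm = 2.23138 m.

2.231 m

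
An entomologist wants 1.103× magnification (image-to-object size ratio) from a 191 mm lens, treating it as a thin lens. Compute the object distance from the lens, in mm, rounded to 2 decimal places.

With m = dᵢ/dₒ and 1/f = 1/dₒ + 1/dᵢ, substituting dᵢ = m·dₒ gives 1/f = (1 + 1/m)/dₒ, hence dₒ = f·(1 + 1/m).
dₒ = 191 × (1 + 1/1.103) = 191 × 1.90662 ≈ 364.164 mm.

364.16 mm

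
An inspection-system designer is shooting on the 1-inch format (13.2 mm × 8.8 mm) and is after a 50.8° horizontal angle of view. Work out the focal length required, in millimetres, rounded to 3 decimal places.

From α = 2·arctan(w/2f) we get f = w / (2·tan(α/2)).
With w = 13.2 mm and α/2 = 25.4°, tan(α/2) ≈ 0.47483, so f ≈ 13.2 / 0.94967 ≈ 13.8996 mm.

13.900 mm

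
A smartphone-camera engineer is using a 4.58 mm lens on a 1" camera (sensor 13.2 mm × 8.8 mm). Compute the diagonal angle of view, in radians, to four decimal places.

2.0943 rad

Sensor diagonal = √(13.2² + 8.8²) = √251.6800 ≈ 15.8644 mm.
Angle of view α = 2·arctan(d/2f) with d = 15.8644 mm and f = 4.58 mm.
d/2f = 1.73192; arctan(1.73192) ≈ 1.0472 rad, so α ≈ 2.0943 rad.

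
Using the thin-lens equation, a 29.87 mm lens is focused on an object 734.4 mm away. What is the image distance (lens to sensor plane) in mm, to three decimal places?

1/dᵢ = 1/f − 1/dₒ = 1/29.87 − 1/734.4 = 0.0321168 mm⁻¹.
dᵢ = 1/0.0321168 ≈ 31.1364 mm.

31.136 mm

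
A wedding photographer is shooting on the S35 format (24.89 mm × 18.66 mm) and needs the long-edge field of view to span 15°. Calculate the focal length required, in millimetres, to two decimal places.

From α = 2·arctan(w/2f) we get f = w / (2·tan(α/2)).
With w = 24.89 mm and α/2 = 7.5°, tan(α/2) ≈ 0.13165, so f ≈ 24.89 / 0.26330 ≈ 94.5292 mm.

94.53 mm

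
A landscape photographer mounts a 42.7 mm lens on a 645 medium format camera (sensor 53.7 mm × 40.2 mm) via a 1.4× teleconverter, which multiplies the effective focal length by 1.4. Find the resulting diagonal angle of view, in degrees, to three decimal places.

Effective focal length f = 42.7 × 1.4 = 59.78 mm.
Sensor diagonal = √(53.7² + 40.2²) = √4499.7300 ≈ 67.0800 mm.
α = 2·arctan(67.080 / (2 × 59.78)) = 2·arctan(0.56106) ≈ 58.5899°.

58.590°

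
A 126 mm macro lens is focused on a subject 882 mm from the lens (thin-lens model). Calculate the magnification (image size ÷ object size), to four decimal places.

0.1667×

Thin lens: 1/f = 1/dₒ + 1/dᵢ → 1/dᵢ = 1/126 − 1/882 = 0.0068027 mm⁻¹, so dᵢ ≈ 147.0000 mm.
Magnification m = dᵢ/dₒ = 147.0000/882 ≈ 0.16667.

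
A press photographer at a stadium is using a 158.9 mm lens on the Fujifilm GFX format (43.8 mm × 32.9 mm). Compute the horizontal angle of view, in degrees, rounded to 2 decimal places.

15.69°

Angle of view α = 2·arctan(w/2f) with w = 43.8 mm and f = 158.9 mm.
w/2f = 0.13782; arctan(0.13782) ≈ 7.8472°, so α ≈ 15.6944°.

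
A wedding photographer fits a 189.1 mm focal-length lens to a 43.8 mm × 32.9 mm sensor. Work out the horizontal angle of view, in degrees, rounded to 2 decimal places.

13.21°

Angle of view α = 2·arctan(w/2f) with w = 43.8 mm and f = 189.1 mm.
w/2f = 0.11581; arctan(0.11581) ≈ 6.6061°, so α ≈ 13.2122°.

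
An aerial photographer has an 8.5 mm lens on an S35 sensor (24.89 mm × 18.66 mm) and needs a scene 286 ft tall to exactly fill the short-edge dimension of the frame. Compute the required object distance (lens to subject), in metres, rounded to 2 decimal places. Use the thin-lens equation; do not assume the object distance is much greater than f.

39.72 m

W: 286 ft × 304.8 mm/ft = 87172.80 mm.
Magnification m = h/W = dᵢ/dₒ; combined with 1/f = 1/dₒ + 1/dᵢ this gives dₒ = f·(1 + W/h).
dₒ = 8.5 mm × (1 + 87172.8/18.66) = 8.5 × 4672.6397 ≈ 39717.438 mm = 39.7174 m.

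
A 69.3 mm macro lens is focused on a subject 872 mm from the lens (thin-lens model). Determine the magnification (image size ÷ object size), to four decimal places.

0.0863×

Thin lens: 1/f = 1/dₒ + 1/dᵢ → 1/dᵢ = 1/69.3 − 1/872 = 0.0132832 mm⁻¹, so dᵢ ≈ 75.2829 mm.
Magnification m = dᵢ/dₒ = 75.2829/872 ≈ 0.08633.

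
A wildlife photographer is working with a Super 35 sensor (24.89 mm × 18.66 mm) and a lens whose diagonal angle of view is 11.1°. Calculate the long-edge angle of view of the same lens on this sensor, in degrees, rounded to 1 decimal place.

Sensor diagonal = √(24.89² + 18.66²) = √967.7077 ≈ 31.1080 mm.
From the diagonal AOV: f = 31.1080 / (2·tan(5.55°)) = 31.1080 / 0.19434 ≈ 160.0702 mm.
Long-edge AOV = 2·arctan(24.89 / (2 × 160.0702)) = 2·arctan(0.07775) ≈ 8.8913°.

8.9°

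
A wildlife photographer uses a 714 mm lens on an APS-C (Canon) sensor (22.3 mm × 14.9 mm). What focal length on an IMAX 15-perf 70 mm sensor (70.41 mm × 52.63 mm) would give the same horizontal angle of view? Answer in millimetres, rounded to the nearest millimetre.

Equal angle of view means equal width/f ratio, so f₂ = f₁ · (width₂/width₁) = 714 × 70.41/22.3.
f₂ = 714 × 3.15740 ≈ 2254.383 mm.

2254 mm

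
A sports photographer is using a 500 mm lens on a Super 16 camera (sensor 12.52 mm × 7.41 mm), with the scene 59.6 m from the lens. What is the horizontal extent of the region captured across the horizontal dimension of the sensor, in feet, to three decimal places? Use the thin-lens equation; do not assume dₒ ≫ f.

dₒ: 59.6 m = 59600 mm.
Similar triangles through the lens centre give W/dₒ = w/dᵢ; with 1/f = 1/dₒ + 1/dᵢ this gives W = w·(dₒ − f)/f.
W = 12.52 mm × (59600 − 500) / 500 = 12.52 × 118.2000 ≈ 1479.864 mm = 1479.864/304.8 ft = 4.8552 ft.

4.855 ft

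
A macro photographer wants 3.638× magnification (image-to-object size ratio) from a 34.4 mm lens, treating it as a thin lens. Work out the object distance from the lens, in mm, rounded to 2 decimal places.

43.86 mm

With m = dᵢ/dₒ and 1/f = 1/dₒ + 1/dᵢ, substituting dᵢ = m·dₒ gives 1/f = (1 + 1/m)/dₒ, hence dₒ = f·(1 + 1/m).
dₒ = 34.4 × (1 + 1/3.638) = 34.4 × 1.27488 ≈ 43.856 mm.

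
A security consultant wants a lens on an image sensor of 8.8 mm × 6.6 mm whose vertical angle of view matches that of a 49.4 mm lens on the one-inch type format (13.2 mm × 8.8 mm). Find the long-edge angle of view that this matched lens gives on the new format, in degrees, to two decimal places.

Equal vertical AOV ⇒ f₂ = f₁ · 6.6/8.8 = 49.4 × 0.75000 ≈ 37.0500 mm.
Long-edge AOV on the new format = 2·arctan(8.8 / (2 × 37.0500)) = 2·arctan(0.11876) ≈ 13.5453°.

13.55°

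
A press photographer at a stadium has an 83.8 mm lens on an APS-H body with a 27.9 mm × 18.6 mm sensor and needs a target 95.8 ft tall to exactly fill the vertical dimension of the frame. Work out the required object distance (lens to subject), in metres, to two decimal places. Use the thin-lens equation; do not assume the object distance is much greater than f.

131.64 m

W: 95.8 ft × 304.8 mm/ft = 29199.84 mm.
Magnification m = h/W = dᵢ/dₒ; combined with 1/f = 1/dₒ + 1/dᵢ this gives dₒ = f·(1 + W/h).
dₒ = 83.8 mm × (1 + 29199.8/18.6) = 83.8 × 1570.8838 ≈ 131640.064 mm = 131.64 m.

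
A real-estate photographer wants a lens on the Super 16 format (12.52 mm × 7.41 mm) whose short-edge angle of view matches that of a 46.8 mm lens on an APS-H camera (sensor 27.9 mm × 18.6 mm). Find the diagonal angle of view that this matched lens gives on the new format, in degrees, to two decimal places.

42.63°

Equal short-edge AOV ⇒ f₂ = f₁ · 7.41/18.6 = 46.8 × 0.39839 ≈ 18.6445 mm.
Sensor diagonal = √(12.52² + 7.41²) = √211.6585 ≈ 14.5485 mm.
Diagonal AOV on the new format = 2·arctan(14.5485 / (2 × 18.6445)) = 2·arctan(0.39015) ≈ 42.6269°.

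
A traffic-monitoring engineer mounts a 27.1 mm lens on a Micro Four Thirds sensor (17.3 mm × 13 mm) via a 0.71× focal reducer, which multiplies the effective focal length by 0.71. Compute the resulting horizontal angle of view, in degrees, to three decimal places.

Effective focal length f = 27.1 × 0.71 = 19.241 mm.
α = 2·arctan(17.3 / (2 × 19.241)) = 2·arctan(0.44956) ≈ 48.4136°.

48.414°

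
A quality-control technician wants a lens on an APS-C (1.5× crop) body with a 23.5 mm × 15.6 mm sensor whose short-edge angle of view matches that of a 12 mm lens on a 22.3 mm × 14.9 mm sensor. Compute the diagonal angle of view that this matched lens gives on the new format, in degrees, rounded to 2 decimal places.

Equal short-edge AOV ⇒ f₂ = f₁ · 15.6/14.9 = 12 × 1.04698 ≈ 12.5638 mm.
Sensor diagonal = √(23.5² + 15.6²) = √795.6100 ≈ 28.2066 mm.
Diagonal AOV on the new format = 2·arctan(28.2066 / (2 × 12.5638)) = 2·arctan(1.12254) ≈ 96.6082°.

96.61°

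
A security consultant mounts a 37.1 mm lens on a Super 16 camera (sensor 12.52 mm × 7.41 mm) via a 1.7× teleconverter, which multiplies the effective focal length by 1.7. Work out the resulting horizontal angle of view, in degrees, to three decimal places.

Effective focal length f = 37.1 × 1.7 = 63.07 mm.
α = 2·arctan(12.52 / (2 × 63.07)) = 2·arctan(0.09925) ≈ 11.3366°.

11.337°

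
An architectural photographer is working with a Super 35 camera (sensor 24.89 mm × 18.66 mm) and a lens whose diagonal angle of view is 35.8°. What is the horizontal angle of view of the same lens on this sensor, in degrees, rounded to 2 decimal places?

Sensor diagonal = √(24.89² + 18.66²) = √967.7077 ≈ 31.1080 mm.
From the diagonal AOV: f = 31.1080 / (2·tan(17.9°)) = 31.1080 / 0.64598 ≈ 48.1561 mm.
Horizontal AOV = 2·arctan(24.89 / (2 × 48.1561)) = 2·arctan(0.25843) ≈ 28.9799°.

28.98°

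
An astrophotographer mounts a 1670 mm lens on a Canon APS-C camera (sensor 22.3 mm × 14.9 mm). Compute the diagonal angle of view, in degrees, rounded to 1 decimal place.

0.9°

Sensor diagonal = √(22.3² + 14.9²) = √719.3000 ≈ 26.8198 mm.
Angle of view α = 2·arctan(d/2f) with d = 26.8198 mm and f = 1670 mm.
d/2f = 0.00803; arctan(0.00803) ≈ 0.4601°, so α ≈ 0.9201°.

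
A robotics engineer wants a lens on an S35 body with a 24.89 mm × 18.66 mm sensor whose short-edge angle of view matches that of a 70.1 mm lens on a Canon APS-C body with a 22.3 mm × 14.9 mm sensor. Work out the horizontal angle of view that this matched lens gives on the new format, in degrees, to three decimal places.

Equal short-edge AOV ⇒ f₂ = f₁ · 18.66/14.9 = 70.1 × 1.25235 ≈ 87.7897 mm.
Horizontal AOV on the new format = 2·arctan(24.89 / (2 × 87.7897)) = 2·arctan(0.14176) ≈ 16.1369°.

16.137°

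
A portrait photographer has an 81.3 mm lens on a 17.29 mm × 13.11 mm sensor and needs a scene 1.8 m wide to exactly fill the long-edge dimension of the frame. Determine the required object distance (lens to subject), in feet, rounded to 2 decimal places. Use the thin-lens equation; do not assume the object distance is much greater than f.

W: 1.8 m = 1800 mm.
Magnification m = w/W = dᵢ/dₒ; combined with 1/f = 1/dₒ + 1/dᵢ this gives dₒ = f·(1 + W/w).
dₒ = 81.3 mm × (1 + 1800/17.29) = 81.3 × 105.1064 ≈ 8545.152 mm = 8545.152/304.8 ft = 28.0353 ft.

28.04 ft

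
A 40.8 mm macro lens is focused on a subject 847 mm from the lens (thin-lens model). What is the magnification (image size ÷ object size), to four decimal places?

Thin lens: 1/f = 1/dₒ + 1/dᵢ → 1/dᵢ = 1/40.8 − 1/847 = 0.0233292 mm⁻¹, so dᵢ ≈ 42.8648 mm.
Magnification m = dᵢ/dₒ = 42.8648/847 ≈ 0.05061.

0.0506×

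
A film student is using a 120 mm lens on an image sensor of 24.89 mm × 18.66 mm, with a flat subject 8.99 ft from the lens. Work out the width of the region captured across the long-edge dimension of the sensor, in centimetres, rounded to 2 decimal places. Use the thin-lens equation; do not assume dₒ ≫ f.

54.35 cm

dₒ: 8.99 ft × 304.8 mm/ft = 2740.15 mm.
Similar triangles through the lens centre give W/dₒ = w/dᵢ; with 1/f = 1/dₒ + 1/dᵢ this gives W = w·(dₒ − f)/f.
W = 24.89 mm × (2740.15 − 120) / 120 = 24.89 × 21.8346 ≈ 543.463 mm = 54.3463 cm.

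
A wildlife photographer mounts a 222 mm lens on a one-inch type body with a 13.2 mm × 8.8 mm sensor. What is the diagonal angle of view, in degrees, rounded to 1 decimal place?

Sensor diagonal = √(13.2² + 8.8²) = √251.6800 ≈ 15.8644 mm.
Angle of view α = 2·arctan(d/2f) with d = 15.8644 mm and f = 222 mm.
d/2f = 0.03573; arctan(0.03573) ≈ 2.0463°, so α ≈ 4.0927°.

4.1°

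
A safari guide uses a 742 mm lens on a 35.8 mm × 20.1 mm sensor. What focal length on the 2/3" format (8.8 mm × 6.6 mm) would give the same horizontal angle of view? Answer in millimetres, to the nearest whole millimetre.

182 mm

Equal angle of view means equal width/f ratio, so f₂ = f₁ · (width₂/width₁) = 742 × 8.8/35.8.
f₂ = 742 × 0.24581 ≈ 182.391 mm.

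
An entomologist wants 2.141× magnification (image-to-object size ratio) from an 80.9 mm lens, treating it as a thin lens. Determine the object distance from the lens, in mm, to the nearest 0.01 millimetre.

118.69 mm

With m = dᵢ/dₒ and 1/f = 1/dₒ + 1/dᵢ, substituting dᵢ = m·dₒ gives 1/f = (1 + 1/m)/dₒ, hence dₒ = f·(1 + 1/m).
dₒ = 80.9 × (1 + 1/2.141) = 80.9 × 1.46707 ≈ 118.686 mm.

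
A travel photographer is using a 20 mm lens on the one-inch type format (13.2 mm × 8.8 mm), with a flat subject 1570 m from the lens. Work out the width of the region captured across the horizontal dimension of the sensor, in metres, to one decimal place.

1036.2 m

dₒ: 1570 m = 1.57e+06 mm.
Similar triangles through the lens centre give W/dₒ = w/dᵢ; with 1/f = 1/dₒ + 1/dᵢ this gives W = w·(dₒ − f)/f.
W = 13.2 mm × (1.57e+06 − 20) / 20 = 13.2 × 78499.0000 ≈ 1036186.800 mm = 1036.19 m.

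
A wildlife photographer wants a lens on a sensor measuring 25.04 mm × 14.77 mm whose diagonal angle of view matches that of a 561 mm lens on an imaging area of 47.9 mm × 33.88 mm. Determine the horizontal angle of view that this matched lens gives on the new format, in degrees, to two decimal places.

5.16°

Sensor diagonal = √(47.9² + 33.88²) = √3442.2644 ≈ 58.6708 mm.
Sensor diagonal = √(25.04² + 14.77²) = √845.1545 ≈ 29.0715 mm.
Equal diagonal AOV ⇒ f₂ = f₁ · 29.0715/58.6708 = 561 × 0.49550 ≈ 277.9770 mm.
Horizontal AOV on the new format = 2·arctan(25.04 / (2 × 277.9770)) = 2·arctan(0.04504) ≈ 5.1577°.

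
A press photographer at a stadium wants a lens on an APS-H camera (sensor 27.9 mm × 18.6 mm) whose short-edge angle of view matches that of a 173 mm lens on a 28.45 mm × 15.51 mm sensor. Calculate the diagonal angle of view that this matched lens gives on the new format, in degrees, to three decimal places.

Equal short-edge AOV ⇒ f₂ = f₁ · 18.6/15.51 = 173 × 1.19923 ≈ 207.4662 mm.
Sensor diagonal = √(27.9² + 18.6²) = √1124.3700 ≈ 33.5316 mm.
Diagonal AOV on the new format = 2·arctan(33.5316 / (2 × 207.4662)) = 2·arctan(0.08081) ≈ 9.2403°.

9.240°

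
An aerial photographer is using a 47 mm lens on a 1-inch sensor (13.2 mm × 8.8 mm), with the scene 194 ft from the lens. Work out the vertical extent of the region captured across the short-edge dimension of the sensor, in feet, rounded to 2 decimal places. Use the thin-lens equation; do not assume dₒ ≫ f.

dₒ: 194 ft × 304.8 mm/ft = 59131.20 mm.
Similar triangles through the lens centre give W/dₒ = h/dᵢ; with 1/f = 1/dₒ + 1/dᵢ this gives W = h·(dₒ − f)/f.
W = 8.8 mm × (59131.2 − 47) / 47 = 8.8 × 1257.1106 ≈ 11062.573 mm = 11062.573/304.8 ft = 36.2945 ft.

36.29 ft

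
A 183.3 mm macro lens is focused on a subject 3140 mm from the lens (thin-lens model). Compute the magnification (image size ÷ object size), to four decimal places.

Thin lens: 1/f = 1/dₒ + 1/dᵢ → 1/dᵢ = 1/183.3 − 1/3140 = 0.0051371 mm⁻¹, so dᵢ ≈ 194.6636 mm.
Magnification m = dᵢ/dₒ = 194.6636/3140 ≈ 0.06199.

0.0620×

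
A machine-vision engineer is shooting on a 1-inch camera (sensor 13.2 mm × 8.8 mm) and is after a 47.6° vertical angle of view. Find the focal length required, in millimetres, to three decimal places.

9.976 mm

From α = 2·arctan(h/2f) we get f = h / (2·tan(α/2)).
With h = 8.8 mm and α/2 = 23.8°, tan(α/2) ≈ 0.44105, so f ≈ 8.8 / 0.88211 ≈ 9.9761 mm.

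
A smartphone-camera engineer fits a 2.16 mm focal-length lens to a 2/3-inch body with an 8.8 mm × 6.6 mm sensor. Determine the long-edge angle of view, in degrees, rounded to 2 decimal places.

127.71°

Angle of view α = 2·arctan(w/2f) with w = 8.8 mm and f = 2.16 mm.
w/2f = 2.03704; arctan(2.03704) ≈ 63.8532°, so α ≈ 127.7063°.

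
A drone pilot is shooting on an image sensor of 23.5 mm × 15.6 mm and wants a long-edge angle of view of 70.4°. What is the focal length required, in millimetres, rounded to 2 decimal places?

16.66 mm

From α = 2·arctan(w/2f) we get f = w / (2·tan(α/2)).
With w = 23.5 mm and α/2 = 35.2°, tan(α/2) ≈ 0.70542, so f ≈ 23.5 / 1.41084 ≈ 16.6567 mm.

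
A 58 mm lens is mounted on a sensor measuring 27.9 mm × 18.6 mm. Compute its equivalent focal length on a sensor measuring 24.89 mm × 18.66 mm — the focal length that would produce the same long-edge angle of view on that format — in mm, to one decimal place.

51.7 mm

Equal angle of view means equal width/f ratio, so f₂ = f₁ · (width₂/width₁) = 58 × 24.89/27.9.
f₂ = 58 × 0.89211 ≈ 51.743 mm.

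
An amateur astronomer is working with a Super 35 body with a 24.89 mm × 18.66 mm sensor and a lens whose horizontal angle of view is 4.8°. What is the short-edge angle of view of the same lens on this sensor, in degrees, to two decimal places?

From the horizontal AOV: f = 24.89 / (2·tan(2.4°)) = 24.89 / 0.08382 ≈ 296.9287 mm.
Short-edge AOV = 2·arctan(18.66 / (2 × 296.9287)) = 2·arctan(0.03142) ≈ 3.5995°.

3.60°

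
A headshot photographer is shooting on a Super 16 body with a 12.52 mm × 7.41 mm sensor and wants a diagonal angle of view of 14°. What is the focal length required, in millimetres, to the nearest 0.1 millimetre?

Sensor diagonal = √(12.52² + 7.41²) = √211.6585 ≈ 14.5485 mm.
From α = 2·arctan(d/2f) we get f = d / (2·tan(α/2)).
With d = 14.5485 mm and α/2 = 7°, tan(α/2) ≈ 0.12278, so f ≈ 14.5485 / 0.24557 ≈ 59.2440 mm.

59.2 mm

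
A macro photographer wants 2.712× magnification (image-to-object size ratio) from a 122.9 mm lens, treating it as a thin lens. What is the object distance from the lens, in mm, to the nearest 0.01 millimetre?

With m = dᵢ/dₒ and 1/f = 1/dₒ + 1/dᵢ, substituting dᵢ = m·dₒ gives 1/f = (1 + 1/m)/dₒ, hence dₒ = f·(1 + 1/m).
dₒ = 122.9 × (1 + 1/2.712) = 122.9 × 1.36873 ≈ 168.217 mm.

168.22 mm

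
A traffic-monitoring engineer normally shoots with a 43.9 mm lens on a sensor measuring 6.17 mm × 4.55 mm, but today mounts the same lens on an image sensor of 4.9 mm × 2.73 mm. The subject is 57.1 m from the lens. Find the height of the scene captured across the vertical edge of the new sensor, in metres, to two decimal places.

3.55 m

The focal length stays 43.9 mm; the relevant sensor dimension is now h = 2.73 mm. Object distance dₒ = 57.1 m = 57100 mm.
Thin-lens field height W = h·(dₒ − f)/f = 2.73 × (57100 − 43.9)/43.9 ≈ 3548.136 mm = 3.54814 m.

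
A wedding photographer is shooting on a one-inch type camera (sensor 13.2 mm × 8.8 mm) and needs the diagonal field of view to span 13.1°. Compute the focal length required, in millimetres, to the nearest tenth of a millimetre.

Sensor diagonal = √(13.2² + 8.8²) = √251.6800 ≈ 15.8644 mm.
From α = 2·arctan(d/2f) we get f = d / (2·tan(α/2)).
With d = 15.8644 mm and α/2 = 6.55°, tan(α/2) ≈ 0.11482, so f ≈ 15.8644 / 0.22964 ≈ 69.0841 mm.

69.1 mm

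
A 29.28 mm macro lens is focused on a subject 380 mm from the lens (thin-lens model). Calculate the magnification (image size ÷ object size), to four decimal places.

0.0835×

Thin lens: 1/f = 1/dₒ + 1/dᵢ → 1/dᵢ = 1/29.28 − 1/380 = 0.0315214 mm⁻¹, so dᵢ ≈ 31.7245 mm.
Magnification m = dᵢ/dₒ = 31.7245/380 ≈ 0.08349.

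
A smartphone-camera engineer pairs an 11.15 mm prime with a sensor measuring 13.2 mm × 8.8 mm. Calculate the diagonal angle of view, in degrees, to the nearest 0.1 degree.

Sensor diagonal = √(13.2² + 8.8²) = √251.6800 ≈ 15.8644 mm.
Angle of view α = 2·arctan(d/2f) with d = 15.8644 mm and f = 11.15 mm.
d/2f = 0.71141; arctan(0.71141) ≈ 35.4284°, so α ≈ 70.8568°.

70.9°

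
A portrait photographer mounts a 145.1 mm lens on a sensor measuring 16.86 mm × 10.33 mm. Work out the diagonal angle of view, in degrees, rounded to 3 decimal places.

7.796°

Sensor diagonal = √(16.86² + 10.33²) = √390.9685 ≈ 19.7729 mm.
Angle of view α = 2·arctan(d/2f) with d = 19.7729 mm and f = 145.1 mm.
d/2f = 0.06814; arctan(0.06814) ≈ 3.8979°, so α ≈ 7.7957°.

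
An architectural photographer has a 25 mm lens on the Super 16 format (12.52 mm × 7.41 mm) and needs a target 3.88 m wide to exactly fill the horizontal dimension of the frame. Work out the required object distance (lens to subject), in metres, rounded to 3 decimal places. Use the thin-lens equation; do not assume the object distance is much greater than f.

7.773 m

W: 3.88 m = 3880 mm.
Magnification m = w/W = dᵢ/dₒ; combined with 1/f = 1/dₒ + 1/dᵢ this gives dₒ = f·(1 + W/w).
dₒ = 25 mm × (1 + 3880/12.52) = 25 × 310.9042 ≈ 7772.604 mm = 7.7726 m.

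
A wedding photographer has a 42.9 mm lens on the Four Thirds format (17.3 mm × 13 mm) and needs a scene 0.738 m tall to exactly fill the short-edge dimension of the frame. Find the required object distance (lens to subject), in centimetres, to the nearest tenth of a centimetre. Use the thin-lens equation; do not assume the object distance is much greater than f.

247.8 cm

W: 0.738 m = 738 mm.
Magnification m = h/W = dᵢ/dₒ; combined with 1/f = 1/dₒ + 1/dᵢ this gives dₒ = f·(1 + W/h).
dₒ = 42.9 mm × (1 + 738/13) = 42.9 × 57.7692 ≈ 2478.300 mm = 247.83 cm.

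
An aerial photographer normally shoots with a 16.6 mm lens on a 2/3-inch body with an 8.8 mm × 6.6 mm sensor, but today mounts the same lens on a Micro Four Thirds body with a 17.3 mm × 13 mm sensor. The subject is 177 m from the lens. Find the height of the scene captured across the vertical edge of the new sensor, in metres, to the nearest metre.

139 m

The focal length stays 16.6 mm; the relevant sensor dimension is now h = 13 mm. Object distance dₒ = 177 m = 177000 mm.
Thin-lens field height W = h·(dₒ − f)/f = 13 × (177000 − 16.6)/16.6 ≈ 138601.458 mm = 138.601 m.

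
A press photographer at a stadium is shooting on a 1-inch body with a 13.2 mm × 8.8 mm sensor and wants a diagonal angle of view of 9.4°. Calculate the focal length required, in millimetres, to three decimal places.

96.481 mm

Sensor diagonal = √(13.2² + 8.8²) = √251.6800 ≈ 15.8644 mm.
From α = 2·arctan(d/2f) we get f = d / (2·tan(α/2)).
With d = 15.8644 mm and α/2 = 4.7°, tan(α/2) ≈ 0.08221, so f ≈ 15.8644 / 0.16443 ≈ 96.4814 mm.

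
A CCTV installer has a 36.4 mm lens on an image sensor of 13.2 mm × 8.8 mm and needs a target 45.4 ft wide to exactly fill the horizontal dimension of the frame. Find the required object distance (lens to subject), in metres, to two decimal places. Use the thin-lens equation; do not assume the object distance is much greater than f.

38.20 m

W: 45.4 ft × 304.8 mm/ft = 13837.92 mm.
Magnification m = w/W = dᵢ/dₒ; combined with 1/f = 1/dₒ + 1/dᵢ this gives dₒ = f·(1 + W/w).
dₒ = 36.4 mm × (1 + 13837.9/13.2) = 36.4 × 1049.3272 ≈ 38195.512 mm = 38.1955 m.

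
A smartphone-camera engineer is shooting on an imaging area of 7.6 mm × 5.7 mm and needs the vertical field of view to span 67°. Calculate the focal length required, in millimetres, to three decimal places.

4.306 mm

From α = 2·arctan(h/2f) we get f = h / (2·tan(α/2)).
With h = 5.7 mm and α/2 = 33.5°, tan(α/2) ≈ 0.66189, so f ≈ 5.7 / 1.32377 ≈ 4.3059 mm.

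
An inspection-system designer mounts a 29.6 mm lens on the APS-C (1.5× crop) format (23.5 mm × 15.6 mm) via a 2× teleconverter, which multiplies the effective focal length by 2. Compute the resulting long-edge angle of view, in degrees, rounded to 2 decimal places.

Effective focal length f = 29.6 × 2 = 59.2 mm.
α = 2·arctan(23.5 / (2 × 59.2)) = 2·arctan(0.19848) ≈ 22.4523°.

22.45°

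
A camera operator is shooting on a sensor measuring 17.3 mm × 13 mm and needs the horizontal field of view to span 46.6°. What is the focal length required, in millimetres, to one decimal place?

20.1 mm

From α = 2·arctan(w/2f) we get f = w / (2·tan(α/2)).
With w = 17.3 mm and α/2 = 23.3°, tan(α/2) ≈ 0.43067, so f ≈ 17.3 / 0.86134 ≈ 20.0851 mm.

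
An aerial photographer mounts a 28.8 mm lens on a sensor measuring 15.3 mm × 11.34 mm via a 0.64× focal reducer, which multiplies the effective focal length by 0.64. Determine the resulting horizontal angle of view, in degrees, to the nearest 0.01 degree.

45.08°

Effective focal length f = 28.8 × 0.64 = 18.432 mm.
α = 2·arctan(15.3 / (2 × 18.432)) = 2·arctan(0.41504) ≈ 45.0807°.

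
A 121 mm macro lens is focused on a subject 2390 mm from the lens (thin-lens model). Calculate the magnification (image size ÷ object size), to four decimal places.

Thin lens: 1/f = 1/dₒ + 1/dᵢ → 1/dᵢ = 1/121 − 1/2390 = 0.0078461 mm⁻¹, so dᵢ ≈ 127.4526 mm.
Magnification m = dᵢ/dₒ = 127.4526/2390 ≈ 0.05333.

0.0533×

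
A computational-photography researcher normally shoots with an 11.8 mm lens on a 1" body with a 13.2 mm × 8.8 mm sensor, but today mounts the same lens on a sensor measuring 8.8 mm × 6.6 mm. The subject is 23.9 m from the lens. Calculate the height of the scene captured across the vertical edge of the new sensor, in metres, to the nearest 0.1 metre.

The focal length stays 11.8 mm; the relevant sensor dimension is now h = 6.6 mm. Object distance dₒ = 23.9 m = 23900 mm.
Thin-lens field height W = h·(dₒ − f)/f = 6.6 × (23900 − 11.8)/11.8 ≈ 13361.197 mm = 13.3612 m.

13.4 m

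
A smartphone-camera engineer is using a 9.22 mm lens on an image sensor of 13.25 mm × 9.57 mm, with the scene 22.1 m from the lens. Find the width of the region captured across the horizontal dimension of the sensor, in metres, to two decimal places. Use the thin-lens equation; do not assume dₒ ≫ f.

dₒ: 22.1 m = 22100 mm.
Similar triangles through the lens centre give W/dₒ = w/dᵢ; with 1/f = 1/dₒ + 1/dᵢ this gives W = w·(dₒ − f)/f.
W = 13.25 mm × (22100 − 9.22) / 9.22 = 13.25 × 2395.9631 ≈ 31746.511 mm = 31.7465 m.

31.75 m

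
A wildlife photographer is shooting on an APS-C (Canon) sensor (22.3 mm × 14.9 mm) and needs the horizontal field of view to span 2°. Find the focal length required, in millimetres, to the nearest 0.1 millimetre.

From α = 2·arctan(w/2f) we get f = w / (2·tan(α/2)).
With w = 22.3 mm and α/2 = 1°, tan(α/2) ≈ 0.01746, so f ≈ 22.3 / 0.03491 ≈ 638.7831 mm.

638.8 mm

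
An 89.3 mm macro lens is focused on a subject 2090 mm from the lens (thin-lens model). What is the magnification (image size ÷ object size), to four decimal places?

Thin lens: 1/f = 1/dₒ + 1/dᵢ → 1/dᵢ = 1/89.3 − 1/2090 = 0.0107197 mm⁻¹, so dᵢ ≈ 93.2858 mm.
Magnification m = dᵢ/dₒ = 93.2858/2090 ≈ 0.04463.

0.0446×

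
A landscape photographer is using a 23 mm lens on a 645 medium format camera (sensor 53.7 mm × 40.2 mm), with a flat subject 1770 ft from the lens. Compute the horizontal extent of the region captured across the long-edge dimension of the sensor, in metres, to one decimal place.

1259.6 m

dₒ: 1770 ft × 304.8 mm/ft = 539495.98 mm.
Similar triangles through the lens centre give W/dₒ = w/dᵢ; with 1/f = 1/dₒ + 1/dᵢ this gives W = w·(dₒ − f)/f.
W = 53.7 mm × (539496 − 23) / 23 = 53.7 × 23455.3471 ≈ 1259552.138 mm = 1259.55 m.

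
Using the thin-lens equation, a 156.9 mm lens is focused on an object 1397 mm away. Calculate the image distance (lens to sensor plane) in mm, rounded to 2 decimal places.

176.75 mm

1/dᵢ = 1/f − 1/dₒ = 1/156.9 − 1/1397 = 0.0056577 mm⁻¹.
dᵢ = 1/0.0056577 ≈ 176.7513 mm.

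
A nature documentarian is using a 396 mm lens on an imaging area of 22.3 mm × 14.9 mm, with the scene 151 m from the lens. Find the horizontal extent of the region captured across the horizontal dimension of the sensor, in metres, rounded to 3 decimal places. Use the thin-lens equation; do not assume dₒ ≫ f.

8.481 m

dₒ: 151 m = 151000 mm.
Similar triangles through the lens centre give W/dₒ = w/dᵢ; with 1/f = 1/dₒ + 1/dᵢ this gives W = w·(dₒ − f)/f.
W = 22.3 mm × (151000 − 396) / 396 = 22.3 × 380.3131 ≈ 8480.983 mm = 8.48098 m.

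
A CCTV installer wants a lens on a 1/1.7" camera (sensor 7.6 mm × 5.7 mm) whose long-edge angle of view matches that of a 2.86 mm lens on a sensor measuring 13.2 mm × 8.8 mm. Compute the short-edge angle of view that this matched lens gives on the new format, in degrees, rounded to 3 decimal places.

119.963°

Equal long-edge AOV ⇒ f₂ = f₁ · 7.6/13.2 = 2.86 × 0.57576 ≈ 1.6467 mm.
Short-edge AOV on the new format = 2·arctan(5.7 / (2 × 1.6467)) = 2·arctan(1.73077) ≈ 119.9633°.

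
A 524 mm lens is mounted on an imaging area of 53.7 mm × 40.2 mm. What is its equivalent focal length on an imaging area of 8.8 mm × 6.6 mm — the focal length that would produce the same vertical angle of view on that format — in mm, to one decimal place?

Equal angle of view means equal height/f ratio, so f₂ = f₁ · (height₂/height₁) = 524 × 6.6/40.2.
f₂ = 524 × 0.16418 ≈ 86.030 mm.

86.0 mm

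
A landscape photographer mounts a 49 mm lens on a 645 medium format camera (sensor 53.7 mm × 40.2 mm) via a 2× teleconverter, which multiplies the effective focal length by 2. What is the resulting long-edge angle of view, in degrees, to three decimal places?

Effective focal length f = 49 × 2 = 98 mm.
α = 2·arctan(53.7 / (2 × 98)) = 2·arctan(0.27398) ≈ 30.6438°.

30.644°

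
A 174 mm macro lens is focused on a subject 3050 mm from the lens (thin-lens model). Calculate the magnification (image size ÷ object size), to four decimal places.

0.0605×

Thin lens: 1/f = 1/dₒ + 1/dᵢ → 1/dᵢ = 1/174 − 1/3050 = 0.0054193 mm⁻¹, so dᵢ ≈ 184.5271 mm.
Magnification m = dᵢ/dₒ = 184.5271/3050 ≈ 0.06050.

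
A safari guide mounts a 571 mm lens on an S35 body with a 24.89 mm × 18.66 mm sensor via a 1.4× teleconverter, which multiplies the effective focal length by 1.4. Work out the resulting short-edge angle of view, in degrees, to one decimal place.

Effective focal length f = 571 × 1.4 = 799.4 mm.
α = 2·arctan(18.66 / (2 × 799.4)) = 2·arctan(0.01167) ≈ 1.3374°.

1.3°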